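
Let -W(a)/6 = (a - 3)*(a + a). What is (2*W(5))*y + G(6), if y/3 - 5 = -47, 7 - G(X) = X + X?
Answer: 30235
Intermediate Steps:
G(X) = 7 - 2*X (G(X) = 7 - (X + X) = 7 - 2*X)
y = -126 (y = 15 + 3*(-47) = 15 - 141 = -126)
W(a) = -12*a*(-3 + a) (W(a) = -6*(a - 3)*(a + a) = -6*(-3 + a)*2*a = -12*a*(-3 + a))
(2*W(5))*y + G(6) = (2*(12*5*(3 - 1*5)))*(-126) + (7 - 2*6) = (2*(12*5*(3 - 5)))*(-126) + (7 - 12) = (2*(12*5*(-2)))*(-126) - 5 = (2*(-120))*(-126) - 5 = -240*(-126) - 5 = 30240 - 5 = 30235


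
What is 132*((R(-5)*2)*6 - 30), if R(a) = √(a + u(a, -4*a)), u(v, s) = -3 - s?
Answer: -3960 + 3168*I*√7 ≈ -3960.0 + 8381.7*I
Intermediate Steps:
R(a) = √(-3 + 5*a) (R(a) = √(a + (-3 - (-4)*a)) = √(a + (-3 + 4*a)) = √(-3 + 5*a))
132*((R(-5)*2)*6 - 30) = 132*((√(-3 + 5*(-5))*2)*6 - 30) = 132*((√(-3 - 25)*2)*6 - 30) = 132*((√(-28)*2)*6 - 30) = 132*(((2*I*√7)*2)*6 - 30) = 132*((4*I*√7)*6 - 30) = 132*(24*I*√7 - 30) = 132*(-30 + 24*I*√7) = -3960 + 3168*I*√7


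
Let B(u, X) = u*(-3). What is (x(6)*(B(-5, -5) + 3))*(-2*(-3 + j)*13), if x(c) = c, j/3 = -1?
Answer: 16848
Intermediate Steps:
j = -3 (j = 3*(-1) = -3)
B(u, X) = -3*u
(x(6)*(B(-5, -5) + 3))*(-2*(-3 + j)*13) = (6*(-3*(-5) + 3))*(-2*(-3 - 3)*13) = (6*(15 + 3))*(-2*(-6)*13) = (6*18)*(12*13) = 108*156 = 16848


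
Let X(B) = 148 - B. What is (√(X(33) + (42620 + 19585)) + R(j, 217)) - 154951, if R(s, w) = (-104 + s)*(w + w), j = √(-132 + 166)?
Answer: -200087 + 4*√3895 + 434*√34 ≈ -1.9731e+5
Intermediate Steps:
j = √34 ≈ 5.8309
R(s, w) = 2*w*(-104 + s) (R(s, w) = (-104 + s)*(2*w) = 2*w*(-104 + s))
(√(X(33) + (42620 + 19585)) + R(j, 217)) - 154951 = (√((148 - 1*33) + (42620 + 19585)) + 2*217*(-104 + √34)) - 154951 = (√((148 - 33) + 62205) + (-45136 + 434*√34)) - 154951 = (√(115 + 62205) + (-45136 + 434*√34)) - 154951 = (√62320 + (-45136 + 434*√34)) - 154951 = (4*√3895 + (-45136 + 434*√34)) - 154951 = (-45136 + 4*√3895 + 434*√34) - 154951 = -200087 + 4*√3895 + 434*√34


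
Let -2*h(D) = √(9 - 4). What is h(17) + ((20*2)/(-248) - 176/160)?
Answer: -391/310 - √5/2 ≈ -2.3793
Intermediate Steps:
h(D) = -√5/2 (h(D) = -√(9 - 4)/2 = -√5/2)
h(17) + ((20*2)/(-248) - 176/160) = -√5/2 + ((20*2)/(-248) - 176/160) = -√5/2 + (40*(-1/248) - 176*1/160) = -√5/2 + (-5/31 - 11/10) = -√5/2 - 391/310 = -391/310 - √5/2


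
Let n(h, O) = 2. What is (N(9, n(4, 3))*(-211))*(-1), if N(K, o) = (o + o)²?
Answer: 3376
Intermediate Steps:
N(K, o) = 4*o² (N(K, o) = (2*o)² = 4*o²)
(N(9, n(4, 3))*(-211))*(-1) = ((4*2²)*(-211))*(-1) = ((4*4)*(-211))*(-1) = (16*(-211))*(-1) = -3376*(-1) = 3376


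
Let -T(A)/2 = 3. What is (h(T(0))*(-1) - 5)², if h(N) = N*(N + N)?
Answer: 5929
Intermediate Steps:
T(A) = -6 (T(A) = -2*3 = -6)
h(N) = 2*N² (h(N) = N*(2*N) = 2*N²)
(h(T(0))*(-1) - 5)² = ((2*(-6)²)*(-1) - 5)² = ((2*36)*(-1) - 5)² = (72*(-1) - 5)² = (-72 - 5)² = (-77)² = 5929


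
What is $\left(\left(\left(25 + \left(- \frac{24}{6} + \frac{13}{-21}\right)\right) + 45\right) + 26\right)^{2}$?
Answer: $\frac{3682561}{441} \approx 8350.5$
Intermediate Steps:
$\left(\left(\left(25 + \left(- \frac{24}{6} + \frac{13}{-21}\right)\right) + 45\right) + 26\right)^{2} = \left(\left(\left(25 + \left(\left(-24\right) \frac{1}{6} + 13 \left(- \frac{1}{21}\right)\right)\right) + 45\right) + 26\right)^{2} = \left(\left(\left(25 - \frac{97}{21}\right) + 45\right) + 26\right)^{2} = \left(\left(\frac{428}{21} + 45\right) + 26\right)^{2} = \left(\frac{1373}{21} + 26\right)^{2} = \left(\frac{1919}{21}\right)^{2} = \frac{3682561}{441}$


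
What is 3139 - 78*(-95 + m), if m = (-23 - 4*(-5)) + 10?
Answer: 10003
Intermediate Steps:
m = 7 (m = (-23 + 20) + 10 = -3 + 10 = 7)
3139 - 78*(-95 + m) = 3139 - 78*(-95 + 7) = 3139 - 78*(-88) = 3139 + 6864 = 10003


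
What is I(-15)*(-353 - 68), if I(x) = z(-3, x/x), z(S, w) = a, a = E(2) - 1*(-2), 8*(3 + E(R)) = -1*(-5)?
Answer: 1263/8 ≈ 157.88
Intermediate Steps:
E(R) = -19/8 (E(R) = -3 + (-1*(-5))/8 = -3 + (1/8)*5 = -3 + 5/8 = -19/8)
a = -3/8 (a = -19/8 - 1*(-2) = -19/8 + 2 = -3/8 ≈ -0.37500)
z(S, w) = -3/8
I(x) = -3/8
I(-15)*(-353 - 68) = -3*(-353 - 68)/8 = -3/8*(-421) = 1263/8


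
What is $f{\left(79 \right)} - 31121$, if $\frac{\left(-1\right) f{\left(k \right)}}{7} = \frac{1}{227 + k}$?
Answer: $- \frac{9523033}{306} \approx -31121.0$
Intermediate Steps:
$f{\left(k \right)} = - \frac{7}{227 + k}$
$f{\left(79 \right)} - 31121 = - \frac{7}{227 + 79} - 31121 = - \frac{7}{306} - 31121 = - \frac{9523033}{306}$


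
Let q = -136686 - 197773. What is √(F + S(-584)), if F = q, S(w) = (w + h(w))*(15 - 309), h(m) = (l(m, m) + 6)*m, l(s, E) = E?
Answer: I*√99403051 ≈ 9970.1*I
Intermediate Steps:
h(m) = m*(6 + m) (h(m) = (m + 6)*m = (6 + m)*m = m*(6 + m))
q = -334459
S(w) = -294*w - 294*w*(6 + w) (S(w) = (w + w*(6 + w))*(15 - 309) = (w + w*(6 + w))*(-294) = -294*w - 294*w*(6 + w))
F = -334459
√(F + S(-584)) = √(-334459 + 294*(-584)*(-7 - 1*(-584))) = √(-334459 + 294*(-584)*(-7 + 584)) = √(-334459 + 294*(-584)*577) = √(-334459 - 99068592) = √(-99403051) = I*√99403051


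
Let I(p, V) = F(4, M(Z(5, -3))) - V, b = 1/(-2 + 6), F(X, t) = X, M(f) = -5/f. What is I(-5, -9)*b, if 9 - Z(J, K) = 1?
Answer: 13/4 ≈ 3.2500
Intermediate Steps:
Z(J, K) = 8 (Z(J, K) = 9 - 1*1 = 9 - 1 = 8)
b = ¼ (b = 1/4 = ¼ ≈ 0.25000)
I(p, V) = 4 - V
I(-5, -9)*b = (4 - 1*(-9))*(¼) = (4 + 9)*(¼) = 13*(¼) = 13/4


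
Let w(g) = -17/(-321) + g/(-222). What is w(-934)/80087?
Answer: 16866/317064433 ≈ 5.3194e-5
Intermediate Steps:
w(g) = 17/321 - g/222 (w(g) = -17*(-1/321) + g*(-1/222) = 17/321 - g/222)
w(-934)/80087 = (17/321 - 1/222*(-934))/80087 = (17/321 + 467/111)*(1/80087) = (16866/3959)*(1/80087) = 16866/317064433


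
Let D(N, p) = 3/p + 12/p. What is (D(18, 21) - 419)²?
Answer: 8573184/49 ≈ 1.7496e+5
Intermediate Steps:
D(N, p) = 15/p
(D(18, 21) - 419)² = (15/21 - 419)² = (15*(1/21) - 419)² = (5/7 - 419)² = (-2928/7)² = 8573184/49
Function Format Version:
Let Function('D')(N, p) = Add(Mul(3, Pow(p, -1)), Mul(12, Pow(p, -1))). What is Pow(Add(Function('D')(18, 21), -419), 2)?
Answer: Rational(8573184, 49) ≈ 1.7496e+5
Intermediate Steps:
Function('D')(N, p) = Mul(15, Pow(p, -1))
Pow(Add(Function('D')(18, 21), -419), 2) = Pow(Add(Mul(15, Pow(21, -1)), -419), 2) = Pow(Add(Mul(15, Rational(1, 21)), -419), 2) = Pow(Add(Rational(5, 7), -419), 2) = Pow(Rational(-2928, 7), 2) = Rational(8573184, 49)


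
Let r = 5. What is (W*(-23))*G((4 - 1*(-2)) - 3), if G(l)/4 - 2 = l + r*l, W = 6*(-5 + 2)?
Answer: 33120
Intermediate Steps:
W = -18 (W = 6*(-3) = -18)
G(l) = 8 + 24*l (G(l) = 8 + 4*(l + 5*l) = 8 + 4*(6*l) = 8 + 24*l)
(W*(-23))*G((4 - 1*(-2)) - 3) = (-18*(-23))*(8 + 24*((4 - 1*(-2)) - 3)) = 414*(8 + 24*((4 + 2) - 3)) = 414*(8 + 24*(6 - 3)) = 414*(8 + 24*3) = 414*(8 + 72) = 414*80 = 33120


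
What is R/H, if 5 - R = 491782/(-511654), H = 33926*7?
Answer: 762513/30377153807 ≈ 2.5102e-5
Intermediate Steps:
H = 237482
R = 1525026/255827 (R = 5 - 491782/(-511654) = 5 - 491782*(-1)/511654 = 5 - 1*(-245891/255827) = 5 + 245891/255827 = 1525026/255827 ≈ 5.9612)
R/H = (1525026/255827)/237482 = (1525026/255827)*(1/237482) = 762513/30377153807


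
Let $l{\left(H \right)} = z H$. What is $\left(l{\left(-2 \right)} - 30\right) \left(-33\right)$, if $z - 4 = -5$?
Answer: $924$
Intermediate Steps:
$z = -1$ ($z = 4 - 5 = -1$)
$l{\left(H \right)} = - H$
$\left(l{\left(-2 \right)} - 30\right) \left(-33\right) = \left(\left(-1\right) \left(-2\right) - 30\right) \left(-33\right) = \left(2 - 30\right) \left(-33\right) = \left(-28\right) \left(-33\right) = 924$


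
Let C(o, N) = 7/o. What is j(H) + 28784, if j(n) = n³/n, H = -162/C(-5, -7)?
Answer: 2066516/49 ≈ 42174.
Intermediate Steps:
H = 810/7 (H = -162/(7/(-5)) = -162/(7*(-⅕)) = -162/(-7/5) = -162*(-5/7) = 810/7 ≈ 115.71)
j(n) = n²
j(H) + 28784 = (810/7)² + 28784 = 656100/49 + 28784 = 2066516/49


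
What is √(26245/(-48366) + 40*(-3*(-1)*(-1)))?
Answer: I*√31331306710/16122 ≈ 10.979*I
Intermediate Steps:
√(26245/(-48366) + 40*(-3*(-1)*(-1))) = √(26245*(-1/48366) + 40*(3*(-1))) = √(-26245/48366 + 40*(-3)) = √(-26245/48366 - 120) = √(-5830165/48366) = I*√31331306710/16122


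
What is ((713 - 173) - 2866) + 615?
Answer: -1711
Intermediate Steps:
((713 - 173) - 2866) + 615 = (540 - 2866) + 615 = -2326 + 615 = -1711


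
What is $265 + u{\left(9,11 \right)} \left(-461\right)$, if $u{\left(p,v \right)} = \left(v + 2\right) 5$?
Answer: $-29700$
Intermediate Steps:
$u{\left(p,v \right)} = 10 + 5 v$ ($u{\left(p,v \right)} = \left(2 + v\right) 5 = 10 + 5 v$)
$265 + u{\left(9,11 \right)} \left(-461\right) = 265 + \left(10 + 5 \cdot 11\right) \left(-461\right) = 265 + \left(10 + 55\right) \left(-461\right) = 265 + 65 \left(-461\right) = 265 - 29965 = -29700$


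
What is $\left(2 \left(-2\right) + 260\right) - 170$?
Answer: $86$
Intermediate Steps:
$\left(2 \left(-2\right) + 260\right) - 170 = \left(-4 + 260\right) - 170 = 256 - 170 = 86$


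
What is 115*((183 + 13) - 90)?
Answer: 12190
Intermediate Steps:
115*((183 + 13) - 90) = 115*(196 - 90) = 115*106 = 12190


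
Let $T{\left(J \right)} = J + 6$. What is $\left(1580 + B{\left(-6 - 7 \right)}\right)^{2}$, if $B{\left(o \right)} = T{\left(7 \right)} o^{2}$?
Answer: $14265729$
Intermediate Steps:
$T{\left(J \right)} = 6 + J$
$B{\left(o \right)} = 13 o^{2}$ ($B{\left(o \right)} = \left(6 + 7\right) o^{2} = 13 o^{2}$)
$\left(1580 + B{\left(-6 - 7 \right)}\right)^{2} = \left(1580 + 13 \left(-6 - 7\right)^{2}\right)^{2} = \left(1580 + 13 \left(-13\right)^{2}\right)^{2} = \left(1580 + 13 \cdot 169\right)^{2} = \left(1580 + 2197\right)^{2} = 3777^{2} = 14265729$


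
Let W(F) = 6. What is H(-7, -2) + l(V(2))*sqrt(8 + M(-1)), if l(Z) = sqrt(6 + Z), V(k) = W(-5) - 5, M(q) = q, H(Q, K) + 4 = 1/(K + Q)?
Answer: 26/9 ≈ 2.8889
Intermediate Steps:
H(Q, K) = -4 + 1/(K + Q)
V(k) = 1 (V(k) = 6 - 5 = 1)
H(-7, -2) + l(V(2))*sqrt(8 + M(-1)) = (1 - 4*(-2) - 4*(-7))/(-2 - 7) + sqrt(6 + 1)*sqrt(8 - 1) = (1 + 8 + 28)/(-9) + sqrt(7)*sqrt(7) = -1/9*37 + 7 = -37/9 + 7 = 26/9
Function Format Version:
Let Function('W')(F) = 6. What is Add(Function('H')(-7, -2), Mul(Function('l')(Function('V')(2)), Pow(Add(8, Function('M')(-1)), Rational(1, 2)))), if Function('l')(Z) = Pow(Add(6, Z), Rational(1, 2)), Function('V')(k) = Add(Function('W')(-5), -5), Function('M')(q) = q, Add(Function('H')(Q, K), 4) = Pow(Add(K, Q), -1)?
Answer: Rational(26, 9) ≈ 2.8889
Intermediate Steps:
Function('H')(Q, K) = Add(-4, Pow(Add(K, Q), -1))
Function('V')(k) = 1 (Function('V')(k) = Add(6, -5) = 1)
Add(Function('H')(-7, -2), Mul(Function('l')(Function('V')(2)), Pow(Add(8, Function('M')(-1)), Rational(1, 2)))) = Add(Mul(Pow(Add(-2, -7), -1), Add(1, Mul(-4, -2), Mul(-4, -7))), Mul(Pow(Add(6, 1), Rational(1, 2)), Pow(Add(8, -1), Rational(1, 2)))) = Add(Mul(Pow(-9, -1), Add(1, 8, 28)), Mul(Pow(7, Rational(1, 2)), Pow(7, Rational(1, 2)))) = Add(Mul(Rational(-1, 9), 37), 7) = Add(Rational(-37, 9), 7) = Rational(26, 9)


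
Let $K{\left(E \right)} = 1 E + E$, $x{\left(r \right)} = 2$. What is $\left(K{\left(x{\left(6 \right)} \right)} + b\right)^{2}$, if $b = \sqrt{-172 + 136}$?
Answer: $-20 + 48 i \approx -20.0 + 48.0 i$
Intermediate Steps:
$K{\left(E \right)} = 2 E$ ($K{\left(E \right)} = E + E = 2 E$)
$b = 6 i$ ($b = \sqrt{-36} = 6 i \approx 6.0 i$)
$\left(K{\left(x{\left(6 \right)} \right)} + b\right)^{2} = \left(2 \cdot 2 + 6 i\right)^{2} = \left(4 + 6 i\right)^{2}$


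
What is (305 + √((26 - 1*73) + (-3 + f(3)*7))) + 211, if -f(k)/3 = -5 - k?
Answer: 516 + √118 ≈ 526.86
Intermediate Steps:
f(k) = 15 + 3*k (f(k) = -3*(-5 - k) = 15 + 3*k)
(305 + √((26 - 1*73) + (-3 + f(3)*7))) + 211 = (305 + √((26 - 1*73) + (-3 + (15 + 3*3)*7))) + 211 = (305 + √((26 - 73) + (-3 + (15 + 9)*7))) + 211 = (305 + √(-47 + (-3 + 24*7))) + 211 = (305 + √(-47 + (-3 + 168))) + 211 = (305 + √(-47 + 165)) + 211 = (305 + √118) + 211 = 516 + √118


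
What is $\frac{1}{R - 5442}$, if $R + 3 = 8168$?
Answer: $\frac{1}{2723} \approx 0.00036724$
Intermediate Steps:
$R = 8165$ ($R = -3 + 8168 = 8165$)
$\frac{1}{R - 5442} = \frac{1}{8165 - 5442} = \frac{1}{2723}$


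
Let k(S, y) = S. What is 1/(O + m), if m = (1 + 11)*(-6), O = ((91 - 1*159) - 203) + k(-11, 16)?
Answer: -1/354 ≈ -0.0028249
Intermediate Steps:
O = -282 (O = ((91 - 1*159) - 203) - 11 = ((91 - 159) - 203) - 11 = (-68 - 203) - 11 = -271 - 11 = -282)
m = -72 (m = 12*(-6) = -72)
1/(O + m) = 1/(-282 - 72) = 1/(-354) = -1/354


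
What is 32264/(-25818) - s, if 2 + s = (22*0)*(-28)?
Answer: 9686/12909 ≈ 0.75033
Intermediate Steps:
s = -2 (s = -2 + (22*0)*(-28) = -2 + 0*(-28) = -2 + 0 = -2)
32264/(-25818) - s = 32264/(-25818) - 1*(-2) = 32264*(-1/25818) + 2 = -16132/12909 + 2 = 9686/12909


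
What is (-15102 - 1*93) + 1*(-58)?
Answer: -15253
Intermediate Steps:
(-15102 - 1*93) + 1*(-58) = (-15102 - 93) - 58 = -15195 - 58 = -15253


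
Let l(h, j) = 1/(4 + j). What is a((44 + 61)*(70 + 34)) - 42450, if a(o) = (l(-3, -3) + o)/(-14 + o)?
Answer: -462948779/10906 ≈ -42449.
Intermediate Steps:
a(o) = (1 + o)/(-14 + o) (a(o) = (1/(4 - 3) + o)/(-14 + o) = (1/1 + o)/(-14 + o) = (1 + o)/(-14 + o))
a((44 + 61)*(70 + 34)) - 42450 = (1 + (44 + 61)*(70 + 34))/(-14 + (44 + 61)*(70 + 34)) - 42450 = (1 + 105*104)/(-14 + 105*104) - 42450 = (1 + 10920)/(-14 + 10920) - 42450 = 10921/10906 - 42450 = -462948779/10906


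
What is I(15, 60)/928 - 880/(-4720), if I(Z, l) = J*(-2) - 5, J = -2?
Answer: 10149/54752 ≈ 0.18536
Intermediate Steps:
I(Z, l) = -1 (I(Z, l) = -2*(-2) - 5 = 4 - 5 = -1)
I(15, 60)/928 - 880/(-4720) = -1/928 - 880/(-4720) = -1*1/928 - 880*(-1/4720) = -1/928 + 11/59 = 10149/54752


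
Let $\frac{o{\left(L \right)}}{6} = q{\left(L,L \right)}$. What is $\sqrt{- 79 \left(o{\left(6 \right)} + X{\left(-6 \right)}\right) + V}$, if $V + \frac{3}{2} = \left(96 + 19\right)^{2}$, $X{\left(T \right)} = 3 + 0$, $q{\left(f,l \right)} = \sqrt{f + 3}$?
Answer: $\frac{\sqrt{46258}}{2} \approx 107.54$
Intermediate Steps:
$q{\left(f,l \right)} = \sqrt{3 + f}$
$o{\left(L \right)} = 6 \sqrt{3 + L}$
$X{\left(T \right)} = 3$
$V = \frac{26447}{2}$ ($V = - \frac{3}{2} + \left(96 + 19\right)^{2} = - \frac{3}{2} + 115^{2} = - \frac{3}{2} + 13225 = \frac{26447}{2} \approx 13224.0$)
$\sqrt{- 79 \left(o{\left(6 \right)} + X{\left(-6 \right)}\right) + V} = \sqrt{- 79 \left(6 \sqrt{3 + 6} + 3\right) + \frac{26447}{2}} = \sqrt{- 79 \left(6 \sqrt{9} + 3\right) + \frac{26447}{2}} = \sqrt{- 79 \left(6 \cdot 3 + 3\right) + \frac{26447}{2}} = \sqrt{- 79 \left(18 + 3\right) + \frac{26447}{2}} = \sqrt{\left(-79\right) 21 + \frac{26447}{2}} = \sqrt{-1659 + \frac{26447}{2}} = \sqrt{\frac{23129}{2}} = \frac{\sqrt{46258}}{2}$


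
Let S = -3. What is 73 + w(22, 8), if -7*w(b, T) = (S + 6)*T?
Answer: 487/7 ≈ 69.571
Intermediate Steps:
w(b, T) = -3*T/7 (w(b, T) = -(-3 + 6)*T/7 = -3*T/7)
73 + w(22, 8) = 73 - 3/7*8 = 73 - 24/7 = 487/7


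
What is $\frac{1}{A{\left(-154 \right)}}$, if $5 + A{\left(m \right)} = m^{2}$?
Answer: $\frac{1}{23711} \approx 4.2175 \cdot 10^{-5}$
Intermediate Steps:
$A{\left(m \right)} = -5 + m^{2}$
$\frac{1}{A{\left(-154 \right)}} = \frac{1}{-5 + \left(-154\right)^{2}} = \frac{1}{-5 + 23716} = \frac{1}{23711}$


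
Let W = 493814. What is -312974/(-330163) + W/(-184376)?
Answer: -2771953091/1601950876 ≈ -1.7304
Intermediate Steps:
-312974/(-330163) + W/(-184376) = -312974/(-330163) + 493814/(-184376) = -312974*(-1/330163) + 493814*(-1/184376) = 312974/330163 - 246907/92188 = -2771953091/1601950876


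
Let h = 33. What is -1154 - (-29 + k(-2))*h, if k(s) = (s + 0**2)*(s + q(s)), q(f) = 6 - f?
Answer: 199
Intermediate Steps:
k(s) = 6*s (k(s) = (s + 0**2)*(s + (6 - s)) = (s + 0)*6 = s*6 = 6*s)
-1154 - (-29 + k(-2))*h = -1154 - (-29 + 6*(-2))*33 = -1154 - (-29 - 12)*33 = -1154 - (-41)*33 = -1154 - 1*(-1353) = -1154 + 1353 = 199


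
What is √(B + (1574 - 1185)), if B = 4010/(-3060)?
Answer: √4033522/102 ≈ 19.690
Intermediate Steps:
B = -401/306 (B = 4010*(-1/3060) = -401/306 ≈ -1.3105)
√(B + (1574 - 1185)) = √(-401/306 + (1574 - 1185)) = √(-401/306 + 389) = √(118633/306) = √4033522/102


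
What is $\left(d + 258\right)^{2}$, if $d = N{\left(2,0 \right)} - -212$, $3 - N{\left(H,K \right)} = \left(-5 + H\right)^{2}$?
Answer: $215296$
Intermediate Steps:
$N{\left(H,K \right)} = 3 - \left(-5 + H\right)^{2}$
$d = 206$ ($d = \left(3 - \left(-5 + 2\right)^{2}\right) - -212 = \left(3 - \left(-3\right)^{2}\right) + 212 = \left(3 - 9\right) + 212 = -6 + 212 = 206$)
$\left(d + 258\right)^{2} = \left(206 + 258\right)^{2} = 464^{2} = 215296$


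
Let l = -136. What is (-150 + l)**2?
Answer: 81796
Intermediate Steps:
(-150 + l)**2 = (-150 - 136)**2 = (-286)**2 = 81796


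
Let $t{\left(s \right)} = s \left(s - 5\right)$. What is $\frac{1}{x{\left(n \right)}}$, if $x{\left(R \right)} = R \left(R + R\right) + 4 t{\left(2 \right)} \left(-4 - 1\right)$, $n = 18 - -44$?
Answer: $\frac{1}{7808} \approx 0.00012807$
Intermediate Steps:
$t{\left(s \right)} = s \left(-5 + s\right)$
$n = 62$ ($n = 18 + 44 = 62$)
$x{\left(R \right)} = 120 + 2 R^{2}$ ($x{\left(R \right)} = R \left(R + R\right) + 4 \cdot 2 \left(-5 + 2\right) \left(-4 - 1\right) = R 2 R + 4 \cdot 2 \left(-3\right) \left(-5\right) = 2 R^{2} + 4 \left(\left(-6\right) \left(-5\right)\right) = 2 R^{2} + 4 \cdot 30 = 2 R^{2} + 120 = 120 + 2 R^{2}$)
$\frac{1}{x{\left(n \right)}} = \frac{1}{120 + 2 \cdot 62^{2}} = \frac{1}{120 + 2 \cdot 3844} = \frac{1}{120 + 7688} = \frac{1}{7808}$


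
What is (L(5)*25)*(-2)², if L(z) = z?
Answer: 500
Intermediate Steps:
(L(5)*25)*(-2)² = (5*25)*(-2)² = 125*4 = 500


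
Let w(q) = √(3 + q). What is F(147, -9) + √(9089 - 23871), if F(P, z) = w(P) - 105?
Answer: -105 + 5*√6 + I*√14782 ≈ -92.753 + 121.58*I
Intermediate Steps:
F(P, z) = -105 + √(3 + P) (F(P, z) = √(3 + P) - 105 = -105 + √(3 + P))
F(147, -9) + √(9089 - 23871) = (-105 + √(3 + 147)) + √(9089 - 23871) = (-105 + √150) + √(-14782) = (-105 + 5*√6) + I*√14782 = -105 + 5*√6 + I*√14782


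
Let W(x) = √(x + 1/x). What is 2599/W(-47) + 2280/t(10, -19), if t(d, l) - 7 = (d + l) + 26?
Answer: 95 - 2599*I*√103870/2210 ≈ 95.0 - 379.02*I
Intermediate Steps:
t(d, l) = 33 + d + l (t(d, l) = 7 + ((d + l) + 26) = 7 + (26 + d + l) = 33 + d + l)
2599/W(-47) + 2280/t(10, -19) = 2599/(√(-47 + 1/(-47))) + 2280/(33 + 10 - 19) = 2599/(√(-47 - 1/47)) + 2280/24 = 2599/(√(-2210/47)) + 2280*(1/24) = 2599/((I*√103870/47)) + 95 = 2599*(-I*√103870/2210) + 95 = -2599*I*√103870/2210 + 95 = 95 - 2599*I*√103870/2210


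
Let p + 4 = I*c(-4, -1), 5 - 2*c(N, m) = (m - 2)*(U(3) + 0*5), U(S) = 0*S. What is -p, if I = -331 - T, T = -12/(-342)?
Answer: 94801/114 ≈ 831.59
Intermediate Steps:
U(S) = 0
T = 2/57 (T = -12*(-1/342) = 2/57 ≈ 0.035088)
c(N, m) = 5/2 (c(N, m) = 5/2 - (m - 2)*(0 + 0*5)/2 = 5/2 - (-2 + m)*(0 + 0)/2 = 5/2 - (-2 + m)*0/2 = 5/2 - 1/2*0 = 5/2 + 0 = 5/2)
I = -18869/57 (I = -331 - 1*2/57 = -331 - 2/57 = -18869/57 ≈ -331.04)
p = -94801/114 (p = -4 - 18869/57*5/2 = -4 - 94345/114 = -94801/114 ≈ -831.59)
-p = -1*(-94801/114) = 94801/114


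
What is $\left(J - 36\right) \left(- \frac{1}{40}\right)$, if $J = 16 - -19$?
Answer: $\frac{1}{40} \approx 0.025$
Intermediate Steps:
$J = 35$ ($J = 16 + 19 = 35$)
$\left(J - 36\right) \left(- \frac{1}{40}\right) = \left(35 - 36\right) \left(- \frac{1}{40}\right) = - \frac{-1}{40} = \left(-1\right) \left(- \frac{1}{40}\right) = \frac{1}{40}$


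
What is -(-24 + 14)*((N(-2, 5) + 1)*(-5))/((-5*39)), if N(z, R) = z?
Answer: -10/39 ≈ -0.25641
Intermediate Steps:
-(-24 + 14)*((N(-2, 5) + 1)*(-5))/((-5*39)) = -(-24 + 14)*((-2 + 1)*(-5))/((-5*39)) = -(-10)*-1*(-5)/(-195) = -(-10)*5*(-1/195) = -(-10)*(-1)/39 = -1*10/39 = -10/39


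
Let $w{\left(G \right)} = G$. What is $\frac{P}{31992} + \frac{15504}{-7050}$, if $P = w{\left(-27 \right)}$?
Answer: $- \frac{27566351}{12530200} \approx -2.2$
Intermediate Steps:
$P = -27$
$\frac{P}{31992} + \frac{15504}{-7050} = - \frac{27}{31992} + \frac{15504}{-7050} = \left(-27\right) \frac{1}{31992} + 15504 \left(- \frac{1}{7050}\right) = - \frac{9}{10664} - \frac{2584}{1175} = - \frac{27566351}{12530200}$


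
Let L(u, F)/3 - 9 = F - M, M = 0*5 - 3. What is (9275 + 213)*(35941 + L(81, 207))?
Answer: 347241824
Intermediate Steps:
M = -3 (M = 0 - 3 = -3)
L(u, F) = 36 + 3*F (L(u, F) = 27 + 3*(F - 1*(-3)) = 27 + 3*(F + 3) = 27 + 3*(3 + F) = 27 + (9 + 3*F) = 36 + 3*F)
(9275 + 213)*(35941 + L(81, 207)) = (9275 + 213)*(35941 + (36 + 3*207)) = 9488*(35941 + (36 + 621)) = 9488*(35941 + 657) = 9488*36598 = 347241824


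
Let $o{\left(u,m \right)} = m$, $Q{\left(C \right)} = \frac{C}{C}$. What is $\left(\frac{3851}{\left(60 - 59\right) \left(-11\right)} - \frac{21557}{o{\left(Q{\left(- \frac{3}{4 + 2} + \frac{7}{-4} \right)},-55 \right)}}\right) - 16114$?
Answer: $- \frac{883968}{55} \approx -16072.0$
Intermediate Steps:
$Q{\left(C \right)} = 1$
$\left(\frac{3851}{\left(60 - 59\right) \left(-11\right)} - \frac{21557}{o{\left(Q{\left(- \frac{3}{4 + 2} + \frac{7}{-4} \right)},-55 \right)}}\right) - 16114 = \left(\frac{3851}{\left(60 - 59\right) \left(-11\right)} - \frac{21557}{-55}\right) - 16114 = \left(\frac{3851}{1 \left(-11\right)} - - \frac{21557}{55}\right) - 16114 = \left(\frac{3851}{-11} + \frac{21557}{55}\right) - 16114 = \left(3851 \left(- \frac{1}{11}\right) + \frac{21557}{55}\right) - 16114 = \left(- \frac{3851}{11} + \frac{21557}{55}\right) - 16114 = \frac{2302}{55} - 16114 = - \frac{883968}{55}$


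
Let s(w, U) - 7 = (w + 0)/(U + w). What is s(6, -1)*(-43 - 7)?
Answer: -410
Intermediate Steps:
s(w, U) = 7 + w/(U + w) (s(w, U) = 7 + (w + 0)/(U + w) = 7 + w/(U + w))
s(6, -1)*(-43 - 7) = ((7*(-1) + 8*6)/(-1 + 6))*(-43 - 7) = ((-7 + 48)/5)*(-50) = ((1/5)*41)*(-50) = (41/5)*(-50) = -410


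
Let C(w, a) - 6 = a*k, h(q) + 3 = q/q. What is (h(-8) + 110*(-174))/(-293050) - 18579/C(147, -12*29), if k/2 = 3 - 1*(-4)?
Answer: 922953487/237663550 ≈ 3.8834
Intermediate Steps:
h(q) = -2 (h(q) = -3 + q/q = -3 + 1 = -2)
k = 14 (k = 2*(3 - 1*(-4)) = 2*(3 + 4) = 2*7 = 14)
C(w, a) = 6 + 14*a (C(w, a) = 6 + a*14 = 6 + 14*a)
(h(-8) + 110*(-174))/(-293050) - 18579/C(147, -12*29) = (-2 + 110*(-174))/(-293050) - 18579/(6 + 14*(-12*29)) = (-2 - 19140)*(-1/293050) - 18579/(6 + 14*(-348)) = -19142*(-1/293050) - 18579/(6 - 4872) = 9571/146525 - 18579/(-4866) = 9571/146525 - 18579*(-1/4866) = 9571/146525 + 6193/1622 = 922953487/237663550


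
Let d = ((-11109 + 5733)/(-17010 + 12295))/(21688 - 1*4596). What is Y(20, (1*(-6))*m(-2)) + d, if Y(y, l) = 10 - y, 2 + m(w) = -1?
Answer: -201470606/20147195 ≈ -9.9999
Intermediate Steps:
m(w) = -3 (m(w) = -2 - 1 = -3)
d = 1344/20147195 (d = (-5376/(-4715))/(21688 - 4596) = -5376*(-1/4715)/17092 = (5376/4715)*(1/17092) = 1344/20147195 ≈ 6.6709e-5)
Y(20, (1*(-6))*m(-2)) + d = (10 - 1*20) + 1344/20147195 = (10 - 20) + 1344/20147195 = -10 + 1344/20147195 = -201470606/20147195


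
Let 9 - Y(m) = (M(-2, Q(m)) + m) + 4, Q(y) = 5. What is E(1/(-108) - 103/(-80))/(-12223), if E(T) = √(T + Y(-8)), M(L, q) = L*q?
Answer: -229*√15/2200140 ≈ -0.00040312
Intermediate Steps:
Y(m) = 15 - m (Y(m) = 9 - ((-2*5 + m) + 4) = 9 - ((-10 + m) + 4) = 9 - (-6 + m) = 9 + (6 - m) = 15 - m)
E(T) = √(23 + T) (E(T) = √(T + (15 - 1*(-8))) = √(T + (15 + 8)) = √(T + 23) = √(23 + T))
E(1/(-108) - 103/(-80))/(-12223) = √(23 + (1/(-108) - 103/(-80)))/(-12223) = √(23 + (1*(-1/108) - 103*(-1/80)))*(-1/12223) = √(23 + (-1/108 + 103/80))*(-1/12223) = √(23 + 2761/2160)*(-1/12223) = √(52441/2160)*(-1/12223) = (229*√15/180)*(-1/12223) = -229*√15/2200140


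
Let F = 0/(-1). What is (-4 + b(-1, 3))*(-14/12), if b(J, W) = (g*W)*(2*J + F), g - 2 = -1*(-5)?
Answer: 161/3 ≈ 53.667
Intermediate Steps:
g = 7 (g = 2 - 1*(-5) = 2 + 5 = 7)
F = 0 (F = 0*(-1) = 0)
b(J, W) = 14*J*W (b(J, W) = (7*W)*(2*J + 0) = (7*W)*(2*J) = 14*J*W)
(-4 + b(-1, 3))*(-14/12) = (-4 + 14*(-1)*3)*(-14/12) = (-4 - 42)*(-14*1/12) = -46*(-7/6) = 161/3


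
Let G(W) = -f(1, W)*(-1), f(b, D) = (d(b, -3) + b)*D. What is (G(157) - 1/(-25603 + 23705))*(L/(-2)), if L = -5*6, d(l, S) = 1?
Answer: 8939595/1898 ≈ 4710.0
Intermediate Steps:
L = -30
f(b, D) = D*(1 + b) (f(b, D) = (1 + b)*D = D*(1 + b))
G(W) = 2*W (G(W) = -W*(1 + 1)*(-1) = -W*2*(-1) = -2*W*(-1) = 2*W)
(G(157) - 1/(-25603 + 23705))*(L/(-2)) = (2*157 - 1/(-25603 + 23705))*(-30/(-2)) = (314 - 1/(-1898))*(-30*(-1/2)) = (314 - 1*(-1/1898))*15 = (314 + 1/1898)*15 = (595973/1898)*15 = 8939595/1898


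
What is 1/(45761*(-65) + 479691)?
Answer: -1/2494774 ≈ -4.0084e-7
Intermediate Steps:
1/(45761*(-65) + 479691) = 1/(-2974465 + 479691) = 1/(-2494774) = -1/2494774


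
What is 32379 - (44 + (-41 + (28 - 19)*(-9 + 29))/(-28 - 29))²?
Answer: 99587210/3249 ≈ 30652.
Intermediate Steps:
32379 - (44 + (-41 + (28 - 19)*(-9 + 29))/(-28 - 29))² = 32379 - (44 + (-41 + 9*20)/(-57))² = 32379 - (44 + (-41 + 180)*(-1/57))² = 32379 - (44 + 139*(-1/57))² = 32379 - (44 - 139/57)² = 32379 - (2369/57)² = 32379 - 1*5612161/3249 = 32379 - 5612161/3249 = 99587210/3249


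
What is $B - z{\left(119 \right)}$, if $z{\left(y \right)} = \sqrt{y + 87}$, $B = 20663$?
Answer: $20663 - \sqrt{206} \approx 20649.0$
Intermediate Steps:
$z{\left(y \right)} = \sqrt{87 + y}$
$B - z{\left(119 \right)} = 20663 - \sqrt{87 + 119} = 20663 - \sqrt{206}$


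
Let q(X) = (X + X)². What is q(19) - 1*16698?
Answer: -15254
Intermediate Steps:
q(X) = 4*X² (q(X) = (2*X)² = 4*X²)
q(19) - 1*16698 = 4*19² - 1*16698 = 4*361 - 16698 = 1444 - 16698 = -15254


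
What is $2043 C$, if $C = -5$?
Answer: $-10215$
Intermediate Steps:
$2043 C = 2043 \left(-5\right) = -10215$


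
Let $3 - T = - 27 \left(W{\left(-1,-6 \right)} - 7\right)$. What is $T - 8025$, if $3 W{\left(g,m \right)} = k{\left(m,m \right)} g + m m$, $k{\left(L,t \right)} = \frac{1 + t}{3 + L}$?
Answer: $-7902$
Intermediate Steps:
$k{\left(L,t \right)} = \frac{1 + t}{3 + L}$
$W{\left(g,m \right)} = \frac{m^{2}}{3} + \frac{g \left(1 + m\right)}{3 \left(3 + m\right)}$ ($W{\left(g,m \right)} = \frac{\frac{1 + m}{3 + m} g + m m}{3} = \frac{\frac{g \left(1 + m\right)}{3 + m} + m^{2}}{3} = \frac{m^{2} + \frac{g \left(1 + m\right)}{3 + m}}{3} = \frac{m^{2}}{3} + \frac{g \left(1 + m\right)}{3 \left(3 + m\right)}$)
$T = 123$ ($T = 3 - - 27 \left(\frac{- (1 - 6) + \left(-6\right)^{2} \left(3 - 6\right)}{3 \left(3 - 6\right)} - 7\right) = 3 - - 27 \left(\frac{\left(-1\right) \left(-5\right) + 36 \left(-3\right)}{3 \left(-3\right)} - 7\right) = 3 - - 27 \left(\frac{1}{3} \left(- \frac{1}{3}\right) \left(5 - 108\right) - 7\right) = 3 - - 27 \left(\frac{1}{3} \left(- \frac{1}{3}\right) \left(-103\right) - 7\right) = 3 - - 27 \left(\frac{103}{9} - 7\right) = 3 - \left(-27\right) \frac{40}{9} = 3 - -120 = 3 + 120 = 123$)
$T - 8025 = 123 - 8025 = -7902$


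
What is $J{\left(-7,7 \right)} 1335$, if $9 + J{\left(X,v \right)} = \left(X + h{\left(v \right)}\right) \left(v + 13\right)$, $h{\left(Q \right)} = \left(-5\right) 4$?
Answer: $-732915$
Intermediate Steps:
$h{\left(Q \right)} = -20$
$J{\left(X,v \right)} = -9 + \left(-20 + X\right) \left(13 + v\right)$ ($J{\left(X,v \right)} = -9 + \left(X - 20\right) \left(v + 13\right) = -9 + \left(-20 + X\right) \left(13 + v\right)$)
$J{\left(-7,7 \right)} 1335 = \left(-269 - 140 + 13 \left(-7\right) - 49\right) 1335 = \left(-269 - 140 - 91 - 49\right) 1335 = \left(-549\right) 1335 = -732915$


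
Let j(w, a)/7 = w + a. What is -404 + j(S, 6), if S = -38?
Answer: -628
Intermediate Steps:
j(w, a) = 7*a + 7*w (j(w, a) = 7*(w + a) = 7*(a + w) = 7*a + 7*w)
-404 + j(S, 6) = -404 + (7*6 + 7*(-38)) = -404 + (42 - 266) = -404 - 224 = -628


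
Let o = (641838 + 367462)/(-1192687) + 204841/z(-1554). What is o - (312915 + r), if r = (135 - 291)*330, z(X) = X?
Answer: -69256973601871/264776514 ≈ -2.6157e+5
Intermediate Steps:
r = -51480 (r = -156*330 = -51480)
o = -35125664281/264776514 (o = (641838 + 367462)/(-1192687) + 204841/(-1554) = 1009300*(-1/1192687) + 204841*(-1/1554) = -1009300/1192687 - 29263/222 = -35125664281/264776514 ≈ -132.66)
o - (312915 + r) = -35125664281/264776514 - (312915 - 51480) = -35125664281/264776514 - 1*261435 = -35125664281/264776514 - 261435 = -69256973601871/264776514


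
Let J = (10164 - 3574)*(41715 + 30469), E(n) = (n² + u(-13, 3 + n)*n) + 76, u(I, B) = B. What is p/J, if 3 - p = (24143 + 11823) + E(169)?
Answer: -23417/118923140 ≈ -0.00019691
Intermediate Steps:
E(n) = 76 + n² + n*(3 + n) (E(n) = (n² + (3 + n)*n) + 76 = (n² + n*(3 + n)) + 76 = 76 + n² + n*(3 + n))
J = 475692560 (J = 6590*72184 = 475692560)
p = -93668 (p = 3 - ((24143 + 11823) + (76 + 169² + 169*(3 + 169))) = 3 - (35966 + (76 + 28561 + 169*172)) = 3 - (35966 + (76 + 28561 + 29068)) = 3 - (35966 + 57705) = 3 - 1*93671 = 3 - 93671 = -93668)
p/J = -93668/475692560 = -93668*1/475692560 = -23417/118923140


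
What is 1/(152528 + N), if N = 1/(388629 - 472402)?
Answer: 83773/12777728143 ≈ 6.5562e-6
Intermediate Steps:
N = -1/83773 (N = 1/(-83773) = -1/83773 ≈ -1.1937e-5)
1/(152528 + N) = 1/(152528 - 1/83773) = 1/(12777728143/83773) = 83773/12777728143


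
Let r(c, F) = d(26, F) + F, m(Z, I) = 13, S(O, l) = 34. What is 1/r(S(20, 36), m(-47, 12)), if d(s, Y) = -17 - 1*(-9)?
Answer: ⅕ ≈ 0.20000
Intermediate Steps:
d(s, Y) = -8 (d(s, Y) = -17 + 9 = -8)
r(c, F) = -8 + F
1/r(S(20, 36), m(-47, 12)) = 1/(-8 + 13) = 1/5 = ⅕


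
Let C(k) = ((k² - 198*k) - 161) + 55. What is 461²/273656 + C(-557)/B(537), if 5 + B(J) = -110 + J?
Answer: 57571301143/57741416 ≈ 997.05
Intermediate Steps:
B(J) = -115 + J (B(J) = -5 + (-110 + J) = -115 + J)
C(k) = -106 + k² - 198*k (C(k) = (-161 + k² - 198*k) + 55 = -106 + k² - 198*k)
461²/273656 + C(-557)/B(537) = 461²/273656 + (-106 + (-557)² - 198*(-557))/(-115 + 537) = 212521*(1/273656) + (-106 + 310249 + 110286)/422 = 212521/273656 + 420429*(1/422) = 212521/273656 + 420429/422 = 57571301143/57741416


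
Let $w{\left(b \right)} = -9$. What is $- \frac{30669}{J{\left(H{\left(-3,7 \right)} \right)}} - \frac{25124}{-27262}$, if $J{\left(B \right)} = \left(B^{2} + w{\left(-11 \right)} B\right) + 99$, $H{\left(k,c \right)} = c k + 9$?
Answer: $- \frac{137879959}{1594827} \approx -86.454$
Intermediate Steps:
$H{\left(k,c \right)} = 9 + c k$
$J{\left(B \right)} = 99 + B^{2} - 9 B$ ($J{\left(B \right)} = \left(B^{2} - 9 B\right) + 99 = 99 + B^{2} - 9 B$)
$- \frac{30669}{J{\left(H{\left(-3,7 \right)} \right)}} - \frac{25124}{-27262} = - \frac{30669}{99 + \left(9 + 7 \left(-3\right)\right)^{2} - 9 \left(9 + 7 \left(-3\right)\right)} - \frac{25124}{-27262} = - \frac{30669}{99 + \left(9 - 21\right)^{2} - 9 \left(9 - 21\right)} - - \frac{12562}{13631} = - \frac{30669}{99 + \left(-12\right)^{2} - -108} + \frac{12562}{13631} = - \frac{30669}{99 + 144 + 108} + \frac{12562}{13631} = - \frac{30669}{351} + \frac{12562}{13631} = \left(-30669\right) \frac{1}{351} + \frac{12562}{13631} = - \frac{10223}{117} + \frac{12562}{13631} = - \frac{137879959}{1594827}$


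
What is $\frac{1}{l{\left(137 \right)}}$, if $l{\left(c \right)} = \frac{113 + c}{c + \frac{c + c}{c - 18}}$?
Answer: $\frac{16577}{29750} \approx 0.55721$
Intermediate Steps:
$l{\left(c \right)} = \frac{113 + c}{c + \frac{2 c}{-18 + c}}$
$\frac{1}{l{\left(137 \right)}} = \frac{1}{\frac{1}{137} \frac{1}{-16 + 137} \left(-2034 + 137^{2} + 95 \cdot 137\right)} = \frac{1}{\frac{1}{137} \cdot \frac{1}{121} \left(-2034 + 18769 + 13015\right)} = \frac{1}{\frac{1}{137} \cdot \frac{1}{121} \cdot 29750} = \frac{1}{\frac{29750}{16577}} = \frac{16577}{29750}$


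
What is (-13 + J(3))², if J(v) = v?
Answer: 100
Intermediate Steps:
(-13 + J(3))² = (-13 + 3)² = (-10)² = 100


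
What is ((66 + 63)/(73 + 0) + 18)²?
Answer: 2082249/5329 ≈ 390.74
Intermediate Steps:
((66 + 63)/(73 + 0) + 18)² = (129/73 + 18)² = (1443/73)² = 2082249/5329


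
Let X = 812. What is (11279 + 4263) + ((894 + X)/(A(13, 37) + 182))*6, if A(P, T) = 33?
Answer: 3351766/215 ≈ 15590.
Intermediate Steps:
(11279 + 4263) + ((894 + X)/(A(13, 37) + 182))*6 = (11279 + 4263) + ((894 + 812)/(33 + 182))*6 = 15542 + (1706/215)*6 = 15542 + 10236/215 = 3351766/215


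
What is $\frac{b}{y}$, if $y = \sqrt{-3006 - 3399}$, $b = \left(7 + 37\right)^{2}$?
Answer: $- \frac{1936 i \sqrt{6405}}{6405} \approx - 24.191 i$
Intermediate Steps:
$b = 1936$ ($b = 44^{2} = 1936$)
$y = i \sqrt{6405}$ ($y = \sqrt{-6405} = i \sqrt{6405} \approx 80.031 i$)
$\frac{b}{y} = \frac{1936}{i \sqrt{6405}} = 1936 \left(- \frac{i \sqrt{6405}}{6405}\right) = - \frac{1936 i \sqrt{6405}}{6405}$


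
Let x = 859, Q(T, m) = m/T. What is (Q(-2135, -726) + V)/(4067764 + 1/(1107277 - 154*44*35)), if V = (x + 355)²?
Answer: 2737871158776762/7556684348910515 ≈ 0.36231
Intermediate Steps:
V = 1473796 (V = (859 + 355)² = 1214² = 1473796)
(Q(-2135, -726) + V)/(4067764 + 1/(1107277 - 154*44*35)) = (-726/(-2135) + 1473796)/(4067764 + 1/(1107277 - 154*44*35)) = (-726*(-1/2135) + 1473796)/(4067764 + 1/(1107277 - 6776*35)) = (726/2135 + 1473796)/(4067764 + 1/(1107277 - 237160)) = 3146555186/(2135*(4067764 + 1/870117)) = 3146555186/(2135*(3539430608389/870117)) = (3146555186/2135)*(870117/3539430608389) = 2737871158776762/7556684348910515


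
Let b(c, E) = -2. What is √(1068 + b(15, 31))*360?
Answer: 360*√1066 ≈ 11754.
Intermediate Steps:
√(1068 + b(15, 31))*360 = √(1068 - 2)*360 = √1066*360 = 360*√1066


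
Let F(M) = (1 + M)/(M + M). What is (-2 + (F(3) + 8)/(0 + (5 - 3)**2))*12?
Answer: 2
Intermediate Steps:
F(M) = (1 + M)/(2*M) (F(M) = (1 + M)/((2*M)) = (1 + M)*(1/(2*M)) = (1 + M)/(2*M))
(-2 + (F(3) + 8)/(0 + (5 - 3)**2))*12 = (-2 + ((1/2)*(1 + 3)/3 + 8)/(0 + (5 - 3)**2))*12 = (-2 + ((1/2)*(1/3)*4 + 8)/(0 + 2**2))*12 = (-2 + (2/3 + 8)/(0 + 4))*12 = (-2 + (26/3)/4)*12 = (-2 + (26/3)*(1/4))*12 = (-2 + 13/6)*12 = (1/6)*12 = 2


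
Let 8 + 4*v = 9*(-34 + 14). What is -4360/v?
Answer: 4360/47 ≈ 92.766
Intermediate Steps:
v = -47 (v = -2 + (9*(-34 + 14))/4 = -2 + (9*(-20))/4 = -2 + (1/4)*(-180) = -2 - 45 = -47)
-4360/v = -4360/(-47) = -4360*(-1/47) = 4360/47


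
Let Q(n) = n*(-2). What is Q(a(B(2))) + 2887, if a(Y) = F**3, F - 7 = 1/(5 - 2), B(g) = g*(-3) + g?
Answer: 56653/27 ≈ 2098.3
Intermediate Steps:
B(g) = -2*g (B(g) = -3*g + g = -2*g)
F = 22/3 (F = 7 + 1/(5 - 2) = 7 + 1/3 = 22/3 ≈ 7.3333)
a(Y) = 10648/27 (a(Y) = (22/3)**3 = 10648/27)
Q(n) = -2*n
Q(a(B(2))) + 2887 = -2*10648/27 + 2887 = -21296/27 + 2887 = 56653/27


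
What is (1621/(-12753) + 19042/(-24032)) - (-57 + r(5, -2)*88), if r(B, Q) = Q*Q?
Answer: -45346713409/153240048 ≈ -295.92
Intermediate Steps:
r(B, Q) = Q²
(1621/(-12753) + 19042/(-24032)) - (-57 + r(5, -2)*88) = (1621/(-12753) + 19042/(-24032)) - (-57 + (-2)²*88) = (1621*(-1/12753) + 19042*(-1/24032)) - (-57 + 4*88) = (-1621/12753 - 9521/12016) - (-57 + 352) = -140899249/153240048 - 1*295 = -140899249/153240048 - 295 = -45346713409/153240048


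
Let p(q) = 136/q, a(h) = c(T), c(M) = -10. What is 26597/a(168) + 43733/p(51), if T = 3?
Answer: 549607/40 ≈ 13740.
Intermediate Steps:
a(h) = -10
26597/a(168) + 43733/p(51) = 26597/(-10) + 43733/((136/51)) = 26597*(-⅒) + 43733/((136*(1/51))) = -26597/10 + 43733/(8/3) = -26597/10 + 43733*(3/8) = -26597/10 + 131199/8 = 549607/40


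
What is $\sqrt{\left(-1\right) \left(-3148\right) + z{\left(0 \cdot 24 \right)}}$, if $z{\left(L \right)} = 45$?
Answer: $\sqrt{3193} \approx 56.507$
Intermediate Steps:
$\sqrt{\left(-1\right) \left(-3148\right) + z{\left(0 \cdot 24 \right)}} = \sqrt{\left(-1\right) \left(-3148\right) + 45} = \sqrt{3148 + 45} = \sqrt{3193}$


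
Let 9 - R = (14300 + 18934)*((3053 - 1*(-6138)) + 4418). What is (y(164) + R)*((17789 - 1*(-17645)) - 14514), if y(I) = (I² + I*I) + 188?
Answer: -9460599655640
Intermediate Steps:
y(I) = 188 + 2*I² (y(I) = (I² + I²) + 188 = 2*I² + 188 = 188 + 2*I²)
R = -452281497 (R = 9 - (14300 + 18934)*((3053 - 1*(-6138)) + 4418) = 9 - 33234*((3053 + 6138) + 4418) = 9 - 33234*(9191 + 4418) = 9 - 33234*13609 = 9 - 1*452281506 = 9 - 452281506 = -452281497)
(y(164) + R)*((17789 - 1*(-17645)) - 14514) = ((188 + 2*164²) - 452281497)*((17789 - 1*(-17645)) - 14514) = ((188 + 2*26896) - 452281497)*((17789 + 17645) - 14514) = ((188 + 53792) - 452281497)*(35434 - 14514) = (53980 - 452281497)*20920 = -452227517*20920 = -9460599655640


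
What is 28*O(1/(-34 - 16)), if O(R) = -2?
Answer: -56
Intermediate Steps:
28*O(1/(-34 - 16)) = 28*(-2) = -56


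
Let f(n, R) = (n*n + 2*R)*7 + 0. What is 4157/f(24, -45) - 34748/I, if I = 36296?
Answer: 2041861/7717437 ≈ 0.26458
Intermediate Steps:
f(n, R) = 7*n² + 14*R (f(n, R) = (n² + 2*R)*7 + 0 = (7*n² + 14*R) + 0 = 7*n² + 14*R)
4157/f(24, -45) - 34748/I = 4157/(7*24² + 14*(-45)) - 34748/36296 = 4157/(7*576 - 630) - 34748*1/36296 = 4157/(4032 - 630) - 8687/9074 = 4157/3402 - 8687/9074 = 2041861/7717437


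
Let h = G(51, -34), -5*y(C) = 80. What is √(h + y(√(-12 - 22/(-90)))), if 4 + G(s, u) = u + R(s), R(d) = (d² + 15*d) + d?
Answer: √3363 ≈ 57.991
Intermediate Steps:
R(d) = d² + 16*d
y(C) = -16 (y(C) = -⅕*80 = -16)
G(s, u) = -4 + u + s*(16 + s) (G(s, u) = -4 + (u + s*(16 + s)) = -4 + u + s*(16 + s))
h = 3379 (h = -4 - 34 + 51*(16 + 51) = -4 - 34 + 51*67 = -4 - 34 + 3417 = 3379)
√(h + y(√(-12 - 22/(-90)))) = √(3379 - 16) = √3363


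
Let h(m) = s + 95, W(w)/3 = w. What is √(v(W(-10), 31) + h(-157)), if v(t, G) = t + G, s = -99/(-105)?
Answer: 3*√13195/35 ≈ 9.8460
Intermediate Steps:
s = 33/35 (s = -99*(-1/105) = 33/35 ≈ 0.94286)
W(w) = 3*w
v(t, G) = G + t
h(m) = 3358/35 (h(m) = 33/35 + 95 = 3358/35)
√(v(W(-10), 31) + h(-157)) = √((31 + 3*(-10)) + 3358/35) = √((31 - 30) + 3358/35) = √(1 + 3358/35) = √(3393/35) = 3*√13195/35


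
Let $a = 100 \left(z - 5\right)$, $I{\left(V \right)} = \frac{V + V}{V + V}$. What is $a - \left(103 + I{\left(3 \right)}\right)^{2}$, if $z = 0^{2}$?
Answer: $-11316$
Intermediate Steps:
$z = 0$
$I{\left(V \right)} = 1$ ($I{\left(V \right)} = \frac{2 V}{2 V} = 2 V \frac{1}{2 V} = 1$)
$a = -500$ ($a = 100 \left(0 - 5\right) = 100 \left(-5\right) = -500$)
$a - \left(103 + I{\left(3 \right)}\right)^{2} = -500 - \left(103 + 1\right)^{2} = -500 - 104^{2} = -500 - 10816 = -11316$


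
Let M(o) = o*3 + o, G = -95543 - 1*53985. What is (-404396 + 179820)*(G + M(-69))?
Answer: 33642383104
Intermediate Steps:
G = -149528 (G = -95543 - 53985 = -149528)
M(o) = 4*o (M(o) = 3*o + o = 4*o)
(-404396 + 179820)*(G + M(-69)) = (-404396 + 179820)*(-149528 + 4*(-69)) = -224576*(-149528 - 276) = -224576*(-149804) = 33642383104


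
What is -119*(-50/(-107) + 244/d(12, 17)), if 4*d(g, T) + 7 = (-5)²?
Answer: -6267254/963 ≈ -6508.1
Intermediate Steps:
d(g, T) = 9/2 (d(g, T) = -7/4 + (¼)*(-5)² = -7/4 + (¼)*25 = -7/4 + 25/4 = 9/2)
-119*(-50/(-107) + 244/d(12, 17)) = -119*(-50/(-107) + 244/(9/2)) = -119*(-50*(-1/107) + 244*(2/9)) = -119*(50/107 + 488/9) = -119*52666/963 = -6267254/963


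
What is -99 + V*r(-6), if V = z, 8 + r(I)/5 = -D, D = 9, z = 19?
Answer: -1714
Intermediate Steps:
r(I) = -85 (r(I) = -40 + 5*(-1*9) = -40 + 5*(-9) = -40 - 45 = -85)
V = 19
-99 + V*r(-6) = -99 + 19*(-85) = -99 - 1615 = -1714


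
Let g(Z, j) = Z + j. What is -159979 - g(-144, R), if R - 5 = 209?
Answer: -160049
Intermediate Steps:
R = 214 (R = 5 + 209 = 214)
-159979 - g(-144, R) = -159979 - (-144 + 214) = -159979 - 1*70 = -159979 - 70 = -160049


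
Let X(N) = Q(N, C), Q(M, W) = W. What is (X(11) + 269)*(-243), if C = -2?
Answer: -64881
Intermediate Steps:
X(N) = -2
(X(11) + 269)*(-243) = (-2 + 269)*(-243) = 267*(-243) = -64881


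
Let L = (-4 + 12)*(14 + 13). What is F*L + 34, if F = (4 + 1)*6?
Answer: 6514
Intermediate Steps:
L = 216 (L = 8*27 = 216)
F = 30 (F = 5*6 = 30)
F*L + 34 = 30*216 + 34 = 6480 + 34 = 6514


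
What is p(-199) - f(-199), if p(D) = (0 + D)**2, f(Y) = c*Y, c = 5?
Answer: 40596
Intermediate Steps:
f(Y) = 5*Y
p(D) = D**2
p(-199) - f(-199) = (-199)**2 - 5*(-199) = 39601 - 1*(-995) = 39601 + 995 = 40596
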